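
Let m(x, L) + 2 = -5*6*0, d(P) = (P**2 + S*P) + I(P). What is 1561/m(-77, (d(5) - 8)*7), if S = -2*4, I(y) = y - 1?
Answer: -1561/2 ≈ -780.50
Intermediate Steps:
I(y) = -1 + y
S = -8
d(P) = -1 + P**2 - 7*P (d(P) = (P**2 - 8*P) + (-1 + P) = -1 + P**2 - 7*P)
m(x, L) = -2 (m(x, L) = -2 - 5*6*0 = -2 - 30*0 = -2 + 0 = -2)
1561/m(-77, (d(5) - 8)*7) = 1561/(-2) = 1561*(-1/2) = -1561/2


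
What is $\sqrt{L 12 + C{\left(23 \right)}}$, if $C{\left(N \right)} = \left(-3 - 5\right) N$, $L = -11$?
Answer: $2 i \sqrt{79} \approx 17.776 i$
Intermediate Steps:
$C{\left(N \right)} = - 8 N$
$\sqrt{L 12 + C{\left(23 \right)}} = \sqrt{\left(-11\right) 12 - 184} = \sqrt{-132 - 184} = \sqrt{-316} = 2 i \sqrt{79}$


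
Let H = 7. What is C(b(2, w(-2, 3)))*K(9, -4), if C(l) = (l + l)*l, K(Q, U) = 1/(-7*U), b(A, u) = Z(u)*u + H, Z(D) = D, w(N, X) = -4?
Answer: 529/14 ≈ 37.786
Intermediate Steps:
b(A, u) = 7 + u² (b(A, u) = u*u + 7 = u² + 7 = 7 + u²)
K(Q, U) = -1/(7*U)
C(l) = 2*l² (C(l) = (2*l)*l = 2*l²)
C(b(2, w(-2, 3)))*K(9, -4) = (2*(7 + (-4)²)²)*(-⅐/(-4)) = (2*(7 + 16)²)*(-⅐*(-¼)) = (2*23²)*(1/28) = (2*529)*(1/28) = 1058*(1/28) = 529/14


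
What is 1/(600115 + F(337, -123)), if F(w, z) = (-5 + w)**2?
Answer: 1/710339 ≈ 1.4078e-6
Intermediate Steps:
1/(600115 + F(337, -123)) = 1/(600115 + (-5 + 337)**2) = 1/(600115 + 332**2) = 1/(600115 + 110224) = 1/710339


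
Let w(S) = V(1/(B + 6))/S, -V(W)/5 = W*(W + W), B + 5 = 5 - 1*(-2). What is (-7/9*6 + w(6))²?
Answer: 811801/36864 ≈ 22.022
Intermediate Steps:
B = 2 (B = -5 + (5 - 1*(-2)) = -5 + (5 + 2) = -5 + 7 = 2)
V(W) = -10*W² (V(W) = -5*W*(W + W) = -5*W*2*W = -10*W²)
w(S) = -5/(32*S) (w(S) = (-10/(2 + 6)²)/S = (-10*(1/8)²)/S = (-10*(⅛)²)/S = (-10*1/64)/S = -5/(32*S))
(-7/9*6 + w(6))² = (-7/9*6 - 5/32/6)² = (-7*⅑*6 - 5/32*⅙)² = (-7/9*6 - 5/192)² = (-14/3 - 5/192)² = (-901/192)² = 811801/36864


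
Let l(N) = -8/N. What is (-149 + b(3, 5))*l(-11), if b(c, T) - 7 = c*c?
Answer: -1064/11 ≈ -96.727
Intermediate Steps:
b(c, T) = 7 + c**2 (b(c, T) = 7 + c*c = 7 + c**2)
(-149 + b(3, 5))*l(-11) = (-149 + (7 + 3**2))*(-8/(-11)) = (-149 + (7 + 9))*(-8*(-1/11)) = (-149 + 16)*(8/11) = -133*8/11 = -1064/11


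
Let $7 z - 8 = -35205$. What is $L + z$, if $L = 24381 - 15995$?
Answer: $\frac{23505}{7} \approx 3357.9$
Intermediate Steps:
$z = - \frac{35197}{7}$ ($z = \frac{8}{7} + \frac{1}{7} \left(-35205\right) = \frac{8}{7} - \frac{35205}{7} = - \frac{35197}{7} \approx -5028.1$)
$L = 8386$
$L + z = 8386 - \frac{35197}{7} = \frac{23505}{7}$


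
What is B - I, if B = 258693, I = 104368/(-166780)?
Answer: 10786230727/41695 ≈ 2.5869e+5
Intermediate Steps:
I = -26092/41695 (I = 104368*(-1/166780) = -26092/41695 ≈ -0.62578)
B - I = 258693 - 1*(-26092/41695) = 258693 + 26092/41695 = 10786230727/41695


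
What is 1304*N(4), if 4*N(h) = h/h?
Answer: 326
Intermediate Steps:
N(h) = ¼ (N(h) = (h/h)/4 = (¼)*1 = ¼)
1304*N(4) = 1304*(¼) = 326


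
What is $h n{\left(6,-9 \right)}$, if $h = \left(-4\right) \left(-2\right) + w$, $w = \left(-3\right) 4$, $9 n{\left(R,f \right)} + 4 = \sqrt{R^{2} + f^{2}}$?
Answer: $\frac{16}{9} - \frac{4 \sqrt{13}}{3} \approx -3.0296$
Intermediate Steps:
$n{\left(R,f \right)} = - \frac{4}{9} + \frac{\sqrt{R^{2} + f^{2}}}{9}$
$w = -12$
$h = -4$ ($h = \left(-4\right) \left(-2\right) - 12 = 8 - 12 = -4$)
$h n{\left(6,-9 \right)} = - 4 \left(- \frac{4}{9} + \frac{\sqrt{6^{2} + \left(-9\right)^{2}}}{9}\right) = - 4 \left(- \frac{4}{9} + \frac{\sqrt{36 + 81}}{9}\right) = - 4 \left(- \frac{4}{9} + \frac{\sqrt{117}}{9}\right) = - 4 \left(- \frac{4}{9} + \frac{3 \sqrt{13}}{9}\right) = - 4 \left(- \frac{4}{9} + \frac{\sqrt{13}}{3}\right) = \frac{16}{9} - \frac{4 \sqrt{13}}{3}$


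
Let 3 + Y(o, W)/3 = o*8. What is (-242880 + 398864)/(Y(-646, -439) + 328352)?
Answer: 155984/312839 ≈ 0.49861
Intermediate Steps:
Y(o, W) = -9 + 24*o (Y(o, W) = -9 + 3*(o*8) = -9 + 3*(8*o) = -9 + 24*o)
(-242880 + 398864)/(Y(-646, -439) + 328352) = (-242880 + 398864)/((-9 + 24*(-646)) + 328352) = 155984/((-9 - 15504) + 328352) = 155984/(-15513 + 328352) = 155984/312839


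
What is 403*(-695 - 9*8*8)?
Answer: -512213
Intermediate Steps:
403*(-695 - 9*8*8) = 403*(-695 - 72*8) = 403*(-695 - 576) = 403*(-1271) = -512213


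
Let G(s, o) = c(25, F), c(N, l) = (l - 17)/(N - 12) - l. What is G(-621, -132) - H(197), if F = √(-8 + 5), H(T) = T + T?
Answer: -5139/13 - 12*I*√3/13 ≈ -395.31 - 1.5988*I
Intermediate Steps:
H(T) = 2*T
F = I*√3 (F = √(-3) = I*√3 ≈ 1.732*I)
c(N, l) = -l + (-17 + l)/(-12 + N) (c(N, l) = (-17 + l)/(-12 + N) - l = -l + (-17 + l)/(-12 + N))
G(s, o) = -17/13 - 12*I*√3/13 (G(s, o) = (-17 + 13*(I*√3) - 1*25*I*√3)/(-12 + 25) = (-17 + 13*I*√3 - 25*I*√3)/13 = (-17 - 12*I*√3)/13 = -17/13 - 12*I*√3/13)
G(-621, -132) - H(197) = (-17/13 - 12*I*√3/13) - 2*197 = (-17/13 - 12*I*√3/13) - 1*394 = (-17/13 - 12*I*√3/13) - 394 = -5139/13 - 12*I*√3/13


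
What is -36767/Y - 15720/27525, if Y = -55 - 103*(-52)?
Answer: -73022893/9727335 ≈ -7.5070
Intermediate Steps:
Y = 5301 (Y = -55 + 5356 = 5301)
-36767/Y - 15720/27525 = -36767/5301 - 15720/27525 = -36767*1/5301 - 15720*1/27525 = -36767/5301 - 1048/1835 = -73022893/9727335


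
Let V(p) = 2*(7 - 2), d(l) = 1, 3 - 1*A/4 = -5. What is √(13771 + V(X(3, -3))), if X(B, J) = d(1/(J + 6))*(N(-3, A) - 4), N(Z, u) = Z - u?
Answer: √13781 ≈ 117.39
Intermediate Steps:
A = 32 (A = 12 - 4*(-5) = 12 + 20 = 32)
X(B, J) = -39 (X(B, J) = 1*((-3 - 1*32) - 4) = 1*((-3 - 32) - 4) = 1*(-35 - 4) = 1*(-39) = -39)
V(p) = 10 (V(p) = 2*5 = 10)
√(13771 + V(X(3, -3))) = √(13771 + 10) = √13781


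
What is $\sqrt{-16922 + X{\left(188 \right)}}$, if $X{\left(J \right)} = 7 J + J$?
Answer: $i \sqrt{15418} \approx 124.17 i$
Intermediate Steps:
$X{\left(J \right)} = 8 J$
$\sqrt{-16922 + X{\left(188 \right)}} = \sqrt{-16922 + 8 \cdot 188} = \sqrt{-16922 + 1504} = \sqrt{-15418} = i \sqrt{15418}$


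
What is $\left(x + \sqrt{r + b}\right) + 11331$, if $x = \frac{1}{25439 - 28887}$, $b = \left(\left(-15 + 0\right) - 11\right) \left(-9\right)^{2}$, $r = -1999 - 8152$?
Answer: $\frac{39069287}{3448} + i \sqrt{12257} \approx 11331.0 + 110.71 i$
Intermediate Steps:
$r = -10151$
$b = -2106$ ($b = \left(-15 - 11\right) 81 = \left(-26\right) 81 = -2106$)
$x = - \frac{1}{3448}$ ($x = \frac{1}{-3448} = - \frac{1}{3448} \approx -0.00029002$)
$\left(x + \sqrt{r + b}\right) + 11331 = \left(- \frac{1}{3448} + \sqrt{-10151 - 2106}\right) + 11331 = \left(- \frac{1}{3448} + \sqrt{-12257}\right) + 11331 = \left(- \frac{1}{3448} + i \sqrt{12257}\right) + 11331 = \frac{39069287}{3448} + i \sqrt{12257}$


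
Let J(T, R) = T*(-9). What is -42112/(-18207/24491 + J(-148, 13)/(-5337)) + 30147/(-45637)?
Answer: 27911128892444479/658150298903 ≈ 42408.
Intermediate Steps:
J(T, R) = -9*T
-42112/(-18207/24491 + J(-148, 13)/(-5337)) + 30147/(-45637) = -42112/(-18207/24491 - 9*(-148)/(-5337)) + 30147/(-45637) = -42112/(-18207*1/24491 + 1332*(-1/5337)) + 30147*(-1/45637) = -42112/(-18207/24491 - 148/593) - 30147/45637 = -42112/(-14421419/14523163) - 30147/45637 = -42112*(-14523163/14421419) - 30147/45637 = 611599440256/14421419 - 30147/45637 = 27911128892444479/658150298903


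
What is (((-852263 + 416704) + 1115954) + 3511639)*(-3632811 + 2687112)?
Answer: -3964402361766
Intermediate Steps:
(((-852263 + 416704) + 1115954) + 3511639)*(-3632811 + 2687112) = ((-435559 + 1115954) + 3511639)*(-945699) = (680395 + 3511639)*(-945699) = 4192034*(-945699) = -3964402361766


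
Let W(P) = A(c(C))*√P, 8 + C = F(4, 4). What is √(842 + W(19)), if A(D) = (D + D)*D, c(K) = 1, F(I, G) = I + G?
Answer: √(842 + 2*√19) ≈ 29.167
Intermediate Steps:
F(I, G) = G + I
C = 0 (C = -8 + (4 + 4) = -8 + 8 = 0)
A(D) = 2*D² (A(D) = (2*D)*D = 2*D²)
W(P) = 2*√P (W(P) = (2*1²)*√P = (2*1)*√P = 2*√P)
√(842 + W(19)) = √(842 + 2*√19)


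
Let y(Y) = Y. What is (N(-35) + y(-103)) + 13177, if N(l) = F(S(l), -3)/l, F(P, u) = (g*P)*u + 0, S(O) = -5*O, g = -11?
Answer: 12909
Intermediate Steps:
F(P, u) = -11*P*u (F(P, u) = (-11*P)*u + 0 = -11*P*u + 0 = -11*P*u)
N(l) = -165 (N(l) = (-11*(-5*l)*(-3))/l = (-165*l)/l = -165)
(N(-35) + y(-103)) + 13177 = (-165 - 103) + 13177 = -268 + 13177 = 12909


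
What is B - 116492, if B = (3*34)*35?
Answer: -112922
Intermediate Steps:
B = 3570 (B = 102*35 = 3570)
B - 116492 = 3570 - 116492 = -112922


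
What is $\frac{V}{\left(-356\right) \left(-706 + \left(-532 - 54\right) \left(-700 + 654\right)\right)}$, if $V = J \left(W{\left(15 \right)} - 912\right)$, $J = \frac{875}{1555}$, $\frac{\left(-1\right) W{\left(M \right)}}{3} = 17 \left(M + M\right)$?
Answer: $\frac{407}{2767900} \approx 0.00014704$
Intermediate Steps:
$W{\left(M \right)} = - 102 M$ ($W{\left(M \right)} = - 3 \cdot 17 \left(M + M\right) = - 3 \cdot 17 \cdot 2 M = - 3 \cdot 34 M = - 102 M$)
$J = \frac{175}{311}$ ($J = 875 \cdot \frac{1}{1555} = \frac{175}{311} \approx 0.5627$)
$V = - \frac{427350}{311}$ ($V = \frac{175 \left(\left(-102\right) 15 - 912\right)}{311} = \frac{175 \left(-1530 - 912\right)}{311} = \frac{175}{311} \left(-2442\right) = - \frac{427350}{311} \approx -1374.1$)
$\frac{V}{\left(-356\right) \left(-706 + \left(-532 - 54\right) \left(-700 + 654\right)\right)} = - \frac{427350}{311 \left(- 356 \left(-706 + \left(-532 - 54\right) \left(-700 + 654\right)\right)\right)} = - \frac{427350}{311 \left(- 356 \left(-706 - -26956\right)\right)} = - \frac{427350}{311 \left(- 356 \left(-706 + 26956\right)\right)} = - \frac{427350}{311 \left(\left(-356\right) 26250\right)} = - \frac{427350}{311 \left(-9345000\right)} = \left(- \frac{427350}{311}\right) \left(- \frac{1}{9345000}\right) = \frac{407}{2767900}$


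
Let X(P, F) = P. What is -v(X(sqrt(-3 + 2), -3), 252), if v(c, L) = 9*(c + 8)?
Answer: -72 - 9*I ≈ -72.0 - 9.0*I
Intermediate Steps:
v(c, L) = 72 + 9*c (v(c, L) = 9*(8 + c) = 72 + 9*c)
-v(X(sqrt(-3 + 2), -3), 252) = -(72 + 9*sqrt(-3 + 2)) = -(72 + 9*sqrt(-1)) = -(72 + 9*I) = -72 - 9*I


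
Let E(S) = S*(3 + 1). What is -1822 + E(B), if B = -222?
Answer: -2710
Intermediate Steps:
E(S) = 4*S (E(S) = S*4 = 4*S)
-1822 + E(B) = -1822 + 4*(-222) = -1822 - 888 = -2710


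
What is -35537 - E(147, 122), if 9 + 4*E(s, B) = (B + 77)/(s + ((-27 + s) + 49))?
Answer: -44916123/1264 ≈ -35535.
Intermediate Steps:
E(s, B) = -9/4 + (77 + B)/(4*(22 + 2*s)) (E(s, B) = -9/4 + ((B + 77)/(s + ((-27 + s) + 49)))/4 = -9/4 + ((77 + B)/(s + (22 + s)))/4 = -9/4 + ((77 + B)/(22 + 2*s))/4 = -9/4 + (77 + B)/(4*(22 + 2*s)))
-35537 - E(147, 122) = -35537 - (-121 + 122 - 18*147)/(8*(11 + 147)) = -35537 - (-121 + 122 - 2646)/(8*158) = -35537 - (-2645)/(8*158) = -35537 - 1*(-2645/1264) = -35537 + 2645/1264 = -44916123/1264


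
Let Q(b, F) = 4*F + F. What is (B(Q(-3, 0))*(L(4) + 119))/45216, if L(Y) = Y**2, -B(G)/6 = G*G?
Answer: 0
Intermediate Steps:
Q(b, F) = 5*F
B(G) = -6*G**2 (B(G) = -6*G*G = -6*G**2)
(B(Q(-3, 0))*(L(4) + 119))/45216 = ((-6*(5*0)**2)*(4**2 + 119))/45216 = ((-6*0**2)*(16 + 119))*(1/45216) = (-6*0*135)*(1/45216) = (0*135)*(1/45216) = 0*(1/45216) = 0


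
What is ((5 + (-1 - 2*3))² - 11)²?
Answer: 49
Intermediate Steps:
((5 + (-1 - 2*3))² - 11)² = ((5 + (-1 - 6))² - 11)² = ((5 - 7)² - 11)² = ((-2)² - 11)² = (4 - 11)² = (-7)² = 49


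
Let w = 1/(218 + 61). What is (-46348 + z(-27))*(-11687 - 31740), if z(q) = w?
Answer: 561558488857/279 ≈ 2.0128e+9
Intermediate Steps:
w = 1/279 ≈ 0.0035842
z(q) = 1/279
(-46348 + z(-27))*(-11687 - 31740) = (-46348 + 1/279)*(-11687 - 31740) = -12931091/279*(-43427) = 561558488857/279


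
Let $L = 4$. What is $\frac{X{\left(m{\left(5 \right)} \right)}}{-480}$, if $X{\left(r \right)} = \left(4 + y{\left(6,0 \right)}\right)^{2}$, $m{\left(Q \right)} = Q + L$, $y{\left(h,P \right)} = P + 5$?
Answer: $- \frac{27}{160} \approx -0.16875$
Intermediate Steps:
$y{\left(h,P \right)} = 5 + P$
$m{\left(Q \right)} = 4 + Q$ ($m{\left(Q \right)} = Q + 4 = 4 + Q$)
$X{\left(r \right)} = 81$ ($X{\left(r \right)} = \left(4 + \left(5 + 0\right)\right)^{2} = \left(4 + 5\right)^{2} = 9^{2} = 81$)
$\frac{X{\left(m{\left(5 \right)} \right)}}{-480} = \frac{81}{-480} = 81 \left(- \frac{1}{480}\right) = - \frac{27}{160}$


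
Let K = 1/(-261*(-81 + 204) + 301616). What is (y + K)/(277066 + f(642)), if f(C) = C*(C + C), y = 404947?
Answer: 54569240406/148420000561 ≈ 0.36767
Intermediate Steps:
f(C) = 2*C**2 (f(C) = C*(2*C) = 2*C**2)
K = 1/269513 (K = 1/(-261*123 + 301616) = 1/(-32103 + 301616) = 1/269513 ≈ 3.7104e-6)
(y + K)/(277066 + f(642)) = (404947 + 1/269513)/(277066 + 2*642**2) = 109138480812/(269513*(277066 + 2*412164)) = 109138480812/(269513*(277066 + 824328)) = (109138480812/269513)/1101394 = (109138480812/269513)*(1/1101394) = 54569240406/148420000561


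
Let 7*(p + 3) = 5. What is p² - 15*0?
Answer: 256/49 ≈ 5.2245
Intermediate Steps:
p = -16/7 (p = -3 + (⅐)*5 = -3 + 5/7 = -16/7 ≈ -2.2857)
p² - 15*0 = (-16/7)² - 15*0 = 256/49 + 0 = 256/49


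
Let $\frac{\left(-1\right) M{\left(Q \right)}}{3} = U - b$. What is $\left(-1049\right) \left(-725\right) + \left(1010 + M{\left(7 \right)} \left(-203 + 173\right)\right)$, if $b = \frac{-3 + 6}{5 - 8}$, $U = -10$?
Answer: $760725$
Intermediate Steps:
$b = -1$ ($b = \frac{3}{-3} = 3 \left(- \frac{1}{3}\right) = -1$)
$M{\left(Q \right)} = 27$ ($M{\left(Q \right)} = - 3 \left(-10 - -1\right) = - 3 \left(-10 + 1\right) = \left(-3\right) \left(-9\right) = 27$)
$\left(-1049\right) \left(-725\right) + \left(1010 + M{\left(7 \right)} \left(-203 + 173\right)\right) = \left(-1049\right) \left(-725\right) + \left(1010 + 27 \left(-203 + 173\right)\right) = 760525 + \left(1010 + 27 \left(-30\right)\right) = 760525 + \left(1010 - 810\right) = 760525 + 200 = 760725$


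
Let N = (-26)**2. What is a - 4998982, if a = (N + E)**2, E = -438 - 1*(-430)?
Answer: -4552758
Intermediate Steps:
E = -8 (E = -438 + 430 = -8)
N = 676
a = 446224 (a = (676 - 8)**2 = 668**2 = 446224)
a - 4998982 = 446224 - 4998982 = -4552758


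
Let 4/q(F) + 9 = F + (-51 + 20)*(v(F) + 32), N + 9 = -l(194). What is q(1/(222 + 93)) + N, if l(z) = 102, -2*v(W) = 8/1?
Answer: -15332727/138127 ≈ -111.00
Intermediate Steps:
v(W) = -4 (v(W) = -4/1 = -4)
N = -111 (N = -9 - 1*102 = -9 - 102 = -111)
q(F) = 4/(-877 + F) (q(F) = 4/(-9 + (F + (-51 + 20)*(-4 + 32))) = 4/(-9 + (F - 31*28)) = 4/(-9 + (F - 868)) = 4/(-9 + (-868 + F)) = 4/(-877 + F))
q(1/(222 + 93)) + N = 4/(-877 + 1/(222 + 93)) - 111 = 4/(-877 + 1/315) - 111 = 4/(-276254/315) - 111 = 4*(-315/276254) - 111 = -630/138127 - 111 = -15332727/138127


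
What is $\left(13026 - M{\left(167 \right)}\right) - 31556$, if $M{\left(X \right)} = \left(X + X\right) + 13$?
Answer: $-18877$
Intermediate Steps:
$M{\left(X \right)} = 13 + 2 X$ ($M{\left(X \right)} = 2 X + 13 = 13 + 2 X$)
$\left(13026 - M{\left(167 \right)}\right) - 31556 = \left(13026 - \left(13 + 2 \cdot 167\right)\right) - 31556 = \left(13026 - \left(13 + 334\right)\right) - 31556 = \left(13026 - 347\right) - 31556 = 12679 - 31556 = -18877$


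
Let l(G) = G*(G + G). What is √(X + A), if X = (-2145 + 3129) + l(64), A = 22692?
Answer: 2*√7967 ≈ 178.52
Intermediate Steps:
l(G) = 2*G² (l(G) = G*(2*G) = 2*G²)
X = 9176 (X = (-2145 + 3129) + 2*64² = 984 + 2*4096 = 984 + 8192 = 9176)
√(X + A) = √(9176 + 22692) = √31868 = 2*√7967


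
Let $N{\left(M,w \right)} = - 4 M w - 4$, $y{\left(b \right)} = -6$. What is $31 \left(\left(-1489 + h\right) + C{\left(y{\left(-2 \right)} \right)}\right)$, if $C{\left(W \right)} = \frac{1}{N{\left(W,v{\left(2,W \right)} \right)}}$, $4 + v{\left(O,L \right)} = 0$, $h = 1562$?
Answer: $\frac{226269}{100} \approx 2262.7$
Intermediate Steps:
$v{\left(O,L \right)} = -4$ ($v{\left(O,L \right)} = -4 + 0 = -4$)
$N{\left(M,w \right)} = -4 - 4 M w$ ($N{\left(M,w \right)} = - 4 M w - 4 = -4 - 4 M w$)
$C{\left(W \right)} = \frac{1}{-4 + 16 W}$ ($C{\left(W \right)} = \frac{1}{-4 - 4 W \left(-4\right)} = \frac{1}{-4 + 16 W}$)
$31 \left(\left(-1489 + h\right) + C{\left(y{\left(-2 \right)} \right)}\right) = 31 \left(\left(-1489 + 1562\right) + \frac{1}{4 \left(-1 + 4 \left(-6\right)\right)}\right) = 31 \left(73 + \frac{1}{4 \left(-1 - 24\right)}\right) = 31 \left(73 + \frac{1}{4 \left(-25\right)}\right) = 31 \left(73 + \frac{1}{4} \left(- \frac{1}{25}\right)\right) = 31 \left(73 - \frac{1}{100}\right) = 31 \cdot \frac{7299}{100} = \frac{226269}{100}$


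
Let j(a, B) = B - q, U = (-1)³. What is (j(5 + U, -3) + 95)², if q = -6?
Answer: 9604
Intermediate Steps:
U = -1
j(a, B) = 6 + B (j(a, B) = B - 1*(-6) = B + 6 = 6 + B)
(j(5 + U, -3) + 95)² = ((6 - 3) + 95)² = (3 + 95)² = 98² = 9604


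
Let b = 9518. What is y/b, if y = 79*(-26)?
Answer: -1027/4759 ≈ -0.21580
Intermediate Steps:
y = -2054
y/b = -2054/9518 = -2054*1/9518 = -1027/4759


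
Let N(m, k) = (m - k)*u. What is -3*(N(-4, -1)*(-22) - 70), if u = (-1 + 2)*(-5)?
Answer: 1200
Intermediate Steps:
u = -5 (u = 1*(-5) = -5)
N(m, k) = -5*m + 5*k (N(m, k) = (m - k)*(-5) = -5*m + 5*k)
-3*(N(-4, -1)*(-22) - 70) = -3*((-5*(-4) + 5*(-1))*(-22) - 70) = -3*((20 - 5)*(-22) - 70) = -3*(15*(-22) - 70) = -3*(-330 - 70) = -3*(-400) = 1200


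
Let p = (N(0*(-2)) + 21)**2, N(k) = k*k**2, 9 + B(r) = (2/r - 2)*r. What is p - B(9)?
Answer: 466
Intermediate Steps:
B(r) = -9 + r*(-2 + 2/r) (B(r) = -9 + (2/r - 2)*r = -9 + (-2 + 2/r)*r = -9 + r*(-2 + 2/r))
N(k) = k**3
p = 441 (p = ((0*(-2))**3 + 21)**2 = (0**3 + 21)**2 = (0 + 21)**2 = 21**2 = 441)
p - B(9) = 441 - (-7 - 2*9) = 441 - (-7 - 18) = 441 - 1*(-25) = 441 + 25 = 466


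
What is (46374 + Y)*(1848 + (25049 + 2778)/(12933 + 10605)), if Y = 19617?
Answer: 957442543847/7846 ≈ 1.2203e+8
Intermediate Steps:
(46374 + Y)*(1848 + (25049 + 2778)/(12933 + 10605)) = (46374 + 19617)*(1848 + (25049 + 2778)/(12933 + 10605)) = 65991*(1848 + 27827/23538) = 65991*(43526051/23538) = 957442543847/7846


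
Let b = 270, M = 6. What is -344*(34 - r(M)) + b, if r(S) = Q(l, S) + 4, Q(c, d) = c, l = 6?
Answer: -7986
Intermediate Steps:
r(S) = 10 (r(S) = 6 + 4 = 10)
-344*(34 - r(M)) + b = -344*(34 - 1*10) + 270 = -344*(34 - 10) + 270 = -344*24 + 270 = -8256 + 270 = -7986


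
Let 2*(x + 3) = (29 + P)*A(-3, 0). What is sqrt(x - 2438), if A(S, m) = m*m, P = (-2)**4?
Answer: I*sqrt(2441) ≈ 49.406*I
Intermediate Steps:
P = 16
A(S, m) = m**2
x = -3 (x = -3 + ((29 + 16)*0**2)/2 = -3 + (45*0)/2 = -3 + (1/2)*0 = -3 + 0 = -3)
sqrt(x - 2438) = sqrt(-3 - 2438) = sqrt(-2441) = I*sqrt(2441)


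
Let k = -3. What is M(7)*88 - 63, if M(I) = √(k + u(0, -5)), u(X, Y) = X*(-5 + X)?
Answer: -63 + 88*I*√3 ≈ -63.0 + 152.42*I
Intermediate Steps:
M(I) = I*√3 (M(I) = √(-3 + 0*(-5 + 0)) = √(-3 + 0*(-5)) = √(-3 + 0) = √(-3) = I*√3)
M(7)*88 - 63 = (I*√3)*88 - 63 = 88*I*√3 - 63 = -63 + 88*I*√3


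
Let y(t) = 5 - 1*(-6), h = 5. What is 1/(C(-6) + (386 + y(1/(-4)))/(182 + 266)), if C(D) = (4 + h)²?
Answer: 448/36685 ≈ 0.012212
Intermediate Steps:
C(D) = 81 (C(D) = (4 + 5)² = 9² = 81)
y(t) = 11 (y(t) = 5 + 6 = 11)
1/(C(-6) + (386 + y(1/(-4)))/(182 + 266)) = 1/(81 + (386 + 11)/(182 + 266)) = 1/(81 + 397/448) = 1/(36685/448) = 448/36685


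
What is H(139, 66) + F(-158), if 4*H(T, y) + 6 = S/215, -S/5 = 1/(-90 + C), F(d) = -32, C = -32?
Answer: -702963/20984 ≈ -33.500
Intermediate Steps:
S = 5/122 (S = -5/(-90 - 32) = -5/(-122) = -5*(-1/122) = 5/122 ≈ 0.040984)
H(T, y) = -31475/20984 (H(T, y) = -3/2 + ((5/122)/215)/4 = -3/2 + ((5/122)*(1/215))/4 = -3/2 + (¼)*(1/5246) = -3/2 + 1/20984 = -31475/20984)
H(139, 66) + F(-158) = -31475/20984 - 32 = -702963/20984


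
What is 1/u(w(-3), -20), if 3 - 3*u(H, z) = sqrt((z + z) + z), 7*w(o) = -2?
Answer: 3/23 + 2*I*sqrt(15)/23 ≈ 0.13043 + 0.33678*I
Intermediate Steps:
w(o) = -2/7 (w(o) = (1/7)*(-2) = -2/7)
u(H, z) = 1 - sqrt(3)*sqrt(z)/3 (u(H, z) = 1 - sqrt((z + z) + z)/3 = 1 - sqrt(2*z + z)/3 = 1 - sqrt(3)*sqrt(z)/3)
1/u(w(-3), -20) = 1/(1 - sqrt(3)*sqrt(-20)/3) = 1/(1 - sqrt(3)*2*I*sqrt(5)/3) = 1/(1 - 2*I*sqrt(15)/3)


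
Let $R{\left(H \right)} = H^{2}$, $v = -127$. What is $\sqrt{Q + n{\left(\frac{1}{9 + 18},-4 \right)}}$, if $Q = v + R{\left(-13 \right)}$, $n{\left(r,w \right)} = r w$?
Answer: $\frac{\sqrt{3390}}{9} \approx 6.4693$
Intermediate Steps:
$Q = 42$ ($Q = -127 + \left(-13\right)^{2} = -127 + 169 = 42$)
$\sqrt{Q + n{\left(\frac{1}{9 + 18},-4 \right)}} = \sqrt{42 + \frac{1}{9 + 18} \left(-4\right)} = \sqrt{42 + \frac{1}{27} \left(-4\right)} = \sqrt{42 - \frac{4}{27}} = \sqrt{\frac{1130}{27}} = \frac{\sqrt{3390}}{9}$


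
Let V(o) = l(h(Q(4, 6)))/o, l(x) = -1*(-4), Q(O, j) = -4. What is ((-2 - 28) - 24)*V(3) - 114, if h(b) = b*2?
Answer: -186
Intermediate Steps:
h(b) = 2*b
l(x) = 4
V(o) = 4/o
((-2 - 28) - 24)*V(3) - 114 = ((-2 - 28) - 24)*(4/3) - 114 = (-30 - 24)*(4*(⅓)) - 114 = -54*4/3 - 114 = -72 - 114 = -186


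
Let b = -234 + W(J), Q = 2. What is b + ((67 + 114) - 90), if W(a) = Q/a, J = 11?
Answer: -1571/11 ≈ -142.82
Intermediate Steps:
W(a) = 2/a
b = -2572/11 (b = -234 + 2/11 = -2572/11 ≈ -233.82)
b + ((67 + 114) - 90) = -2572/11 + ((67 + 114) - 90) = -2572/11 + (181 - 90) = -2572/11 + 91 = -1571/11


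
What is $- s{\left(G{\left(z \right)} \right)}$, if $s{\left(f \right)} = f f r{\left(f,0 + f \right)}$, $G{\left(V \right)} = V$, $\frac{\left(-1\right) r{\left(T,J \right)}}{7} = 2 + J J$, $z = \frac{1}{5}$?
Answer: $\frac{357}{625} \approx 0.5712$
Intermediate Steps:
$z = \frac{1}{5} \approx 0.2$
$r{\left(T,J \right)} = -14 - 7 J^{2}$ ($r{\left(T,J \right)} = - 7 \left(2 + J J\right) = - 7 \left(2 + J^{2}\right) = -14 - 7 J^{2}$)
$s{\left(f \right)} = f^{2} \left(-14 - 7 f^{2}\right)$ ($s{\left(f \right)} = f f \left(-14 - 7 \left(0 + f\right)^{2}\right) = f^{2} \left(-14 - 7 f^{2}\right)$)
$- s{\left(G{\left(z \right)} \right)} = - \frac{7 \left(-2 - \left(\frac{1}{5}\right)^{2}\right)}{25} = - \frac{7 \left(-2 - \frac{1}{25}\right)}{25} = - \frac{7 \left(-51\right)}{25 \cdot 25} = \left(-1\right) \left(- \frac{357}{625}\right) = \frac{357}{625}$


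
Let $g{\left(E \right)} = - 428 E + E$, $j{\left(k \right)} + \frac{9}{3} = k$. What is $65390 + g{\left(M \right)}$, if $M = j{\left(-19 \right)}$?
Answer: $74784$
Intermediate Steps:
$j{\left(k \right)} = -3 + k$
$M = -22$ ($M = -3 - 19 = -22$)
$g{\left(E \right)} = - 427 E$
$65390 + g{\left(M \right)} = 65390 - -9394 = 65390 + 9394 = 74784$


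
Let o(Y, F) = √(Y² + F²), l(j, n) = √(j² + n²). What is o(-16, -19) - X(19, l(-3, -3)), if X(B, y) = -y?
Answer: √617 + 3*√2 ≈ 29.082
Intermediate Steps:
o(Y, F) = √(F² + Y²)
o(-16, -19) - X(19, l(-3, -3)) = √((-19)² + (-16)²) - (-1)*√((-3)² + (-3)²) = √(361 + 256) - (-1)*√(9 + 9) = √617 - (-1)*√18 = √617 - (-1)*3*√2 = √617 - (-3)*√2 = √617 + 3*√2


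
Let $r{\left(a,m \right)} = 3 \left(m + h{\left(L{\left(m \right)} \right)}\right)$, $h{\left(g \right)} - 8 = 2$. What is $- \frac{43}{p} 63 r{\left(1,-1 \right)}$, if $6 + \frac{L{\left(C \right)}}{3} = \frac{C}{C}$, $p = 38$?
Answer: $- \frac{73143}{38} \approx -1924.8$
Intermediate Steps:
$L{\left(C \right)} = -15$ ($L{\left(C \right)} = -18 + 3 \frac{C}{C} = -18 + 3 \cdot 1 = -18 + 3 = -15$)
$h{\left(g \right)} = 10$ ($h{\left(g \right)} = 8 + 2 = 10$)
$r{\left(a,m \right)} = 30 + 3 m$ ($r{\left(a,m \right)} = 3 \left(m + 10\right) = 3 \left(10 + m\right) = 30 + 3 m$)
$- \frac{43}{p} 63 r{\left(1,-1 \right)} = - \frac{43}{38} \cdot 63 \left(30 + 3 \left(-1\right)\right) = \left(-43\right) \frac{1}{38} \cdot 63 \left(30 - 3\right) = \left(- \frac{43}{38}\right) 63 \cdot 27 = \left(- \frac{2709}{38}\right) 27 = - \frac{73143}{38}$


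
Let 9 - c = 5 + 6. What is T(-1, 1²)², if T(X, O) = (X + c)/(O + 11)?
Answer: 1/16 ≈ 0.062500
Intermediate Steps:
c = -2 (c = 9 - (5 + 6) = 9 - 1*11 = 9 - 11 = -2)
T(X, O) = (-2 + X)/(11 + O) (T(X, O) = (X - 2)/(O + 11) = (-2 + X)/(11 + O))
T(-1, 1²)² = ((-2 - 1)/(11 + 1²))² = (-3/(11 + 1))² = (-3/12)² = ((1/12)*(-3))² = (-¼)² = 1/16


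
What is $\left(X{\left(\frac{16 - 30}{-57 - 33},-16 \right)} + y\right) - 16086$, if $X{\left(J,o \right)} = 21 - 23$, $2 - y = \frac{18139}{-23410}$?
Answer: $- \frac{376555121}{23410} \approx -16085.0$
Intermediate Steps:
$y = \frac{64959}{23410}$ ($y = 2 - \frac{18139}{-23410} = 2 - 18139 \left(- \frac{1}{23410}\right) = 2 - - \frac{18139}{23410} = 2 + \frac{18139}{23410} = \frac{64959}{23410} \approx 2.7748$)
$X{\left(J,o \right)} = -2$
$\left(X{\left(\frac{16 - 30}{-57 - 33},-16 \right)} + y\right) - 16086 = \left(-2 + \frac{64959}{23410}\right) - 16086 = \frac{18139}{23410} - 16086 = - \frac{376555121}{23410}$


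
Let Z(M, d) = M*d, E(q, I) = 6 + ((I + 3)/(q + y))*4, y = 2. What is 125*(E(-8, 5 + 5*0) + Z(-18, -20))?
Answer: 135250/3 ≈ 45083.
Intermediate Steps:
E(q, I) = 6 + 4*(3 + I)/(2 + q) (E(q, I) = 6 + ((I + 3)/(q + 2))*4 = 6 + ((3 + I)/(2 + q))*4 = 6 + 4*(3 + I)/(2 + q))
125*(E(-8, 5 + 5*0) + Z(-18, -20)) = 125*(2*(12 + 2*(5 + 5*0) + 3*(-8))/(2 - 8) - 18*(-20)) = 125*(2*(12 + 2*(5 + 0) - 24)/(-6) + 360) = 125*(2*(-⅙)*(12 + 2*5 - 24) + 360) = 125*(2*(-⅙)*(12 + 10 - 24) + 360) = 125*(2*(-⅙)*(-2) + 360) = 125*(⅔ + 360) = 125*(1082/3) = 135250/3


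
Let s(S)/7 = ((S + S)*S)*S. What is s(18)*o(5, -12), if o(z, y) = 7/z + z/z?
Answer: 979776/5 ≈ 1.9596e+5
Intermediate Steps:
o(z, y) = 1 + 7/z (o(z, y) = 7/z + 1 = 1 + 7/z)
s(S) = 14*S³ (s(S) = 7*(((S + S)*S)*S) = 7*(((2*S)*S)*S) = 7*((2*S²)*S) = 7*(2*S³) = 14*S³)
s(18)*o(5, -12) = (14*18³)*((7 + 5)/5) = (14*5832)*((⅕)*12) = 81648*(12/5) = 979776/5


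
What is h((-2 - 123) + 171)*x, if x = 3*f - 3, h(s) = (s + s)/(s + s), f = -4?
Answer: -15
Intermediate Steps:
h(s) = 1 (h(s) = (2*s)/((2*s)) = (2*s)*(1/(2*s)) = 1)
x = -15 (x = 3*(-4) - 3 = -12 - 3 = -15)
h((-2 - 123) + 171)*x = 1*(-15) = -15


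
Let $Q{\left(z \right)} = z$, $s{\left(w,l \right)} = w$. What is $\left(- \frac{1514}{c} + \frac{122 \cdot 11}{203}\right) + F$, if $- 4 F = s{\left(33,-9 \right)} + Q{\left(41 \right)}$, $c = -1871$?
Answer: $- \frac{8416633}{759626} \approx -11.08$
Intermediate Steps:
$F = - \frac{37}{2}$ ($F = - \frac{33 + 41}{4} = \left(- \frac{1}{4}\right) 74 = - \frac{37}{2} \approx -18.5$)
$\left(- \frac{1514}{c} + \frac{122 \cdot 11}{203}\right) + F = \left(- \frac{1514}{-1871} + \frac{122 \cdot 11}{203}\right) - \frac{37}{2} = \left(\left(-1514\right) \left(- \frac{1}{1871}\right) + 1342 \cdot \frac{1}{203}\right) - \frac{37}{2} = \left(\frac{1514}{1871} + \frac{1342}{203}\right) - \frac{37}{2} = \frac{2818224}{379813} - \frac{37}{2} = - \frac{8416633}{759626}$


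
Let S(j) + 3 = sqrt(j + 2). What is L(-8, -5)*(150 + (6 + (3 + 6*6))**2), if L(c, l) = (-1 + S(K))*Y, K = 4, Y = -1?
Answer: 8700 - 2175*sqrt(6) ≈ 3372.4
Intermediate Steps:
S(j) = -3 + sqrt(2 + j) (S(j) = -3 + sqrt(j + 2) = -3 + sqrt(2 + j))
L(c, l) = 4 - sqrt(6) (L(c, l) = (-1 + (-3 + sqrt(2 + 4)))*(-1) = (-1 + (-3 + sqrt(6)))*(-1) = (-4 + sqrt(6))*(-1) = 4 - sqrt(6))
L(-8, -5)*(150 + (6 + (3 + 6*6))**2) = (4 - sqrt(6))*(150 + (6 + (3 + 6*6))**2) = (4 - sqrt(6))*(150 + (6 + (3 + 36))**2) = (4 - sqrt(6))*(150 + (6 + 39)**2) = (4 - sqrt(6))*(150 + 45**2) = (4 - sqrt(6))*(150 + 2025) = (4 - sqrt(6))*2175 = 8700 - 2175*sqrt(6)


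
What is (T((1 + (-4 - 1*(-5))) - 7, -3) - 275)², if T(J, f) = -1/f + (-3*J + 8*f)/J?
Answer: 16752649/225 ≈ 74456.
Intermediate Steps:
T(J, f) = -1/f + (-3*J + 8*f)/J
(T((1 + (-4 - 1*(-5))) - 7, -3) - 275)² = ((-3 - 1/(-3) + 8*(-3)/((1 + (-4 - 1*(-5))) - 7)) - 275)² = ((-3 - 1*(-⅓) + 8*(-3)/((1 + (-4 + 5)) - 7)) - 275)² = ((-3 + ⅓ + 8*(-3)/((1 + 1) - 7)) - 275)² = ((-3 + ⅓ + 8*(-3)/(2 - 7)) - 275)² = ((-3 + ⅓ + 8*(-3)/(-5)) - 275)² = ((-3 + ⅓ + 8*(-3)*(-⅕)) - 275)² = ((-3 + ⅓ + 24/5) - 275)² = (32/15 - 275)² = (-4093/15)² = 16752649/225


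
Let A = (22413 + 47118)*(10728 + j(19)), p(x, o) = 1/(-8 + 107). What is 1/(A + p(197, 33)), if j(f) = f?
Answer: 99/73977716044 ≈ 1.3382e-9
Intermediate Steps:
p(x, o) = 1/99
A = 747249657 (A = (22413 + 47118)*(10728 + 19) = 69531*10747 = 747249657)
1/(A + p(197, 33)) = 1/(747249657 + 1/99) = 1/(73977716044/99) = 99/73977716044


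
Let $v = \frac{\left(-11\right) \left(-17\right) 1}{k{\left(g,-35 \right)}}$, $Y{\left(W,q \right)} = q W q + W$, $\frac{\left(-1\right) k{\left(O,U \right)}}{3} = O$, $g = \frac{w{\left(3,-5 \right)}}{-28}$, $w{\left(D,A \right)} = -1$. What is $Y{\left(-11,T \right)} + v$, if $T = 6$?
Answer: $- \frac{6457}{3} \approx -2152.3$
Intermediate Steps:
$g = \frac{1}{28}$ ($g = - \frac{1}{-28} = \left(-1\right) \left(- \frac{1}{28}\right) = \frac{1}{28} \approx 0.035714$)
$k{\left(O,U \right)} = - 3 O$
$Y{\left(W,q \right)} = W + W q^{2}$ ($Y{\left(W,q \right)} = W q q + W = W q^{2} + W = W + W q^{2}$)
$v = - \frac{5236}{3}$ ($v = \frac{\left(-11\right) \left(-17\right) 1}{\left(-3\right) \frac{1}{28}} = \frac{187 \cdot 1}{- \frac{3}{28}} = 187 \left(- \frac{28}{3}\right) = - \frac{5236}{3} \approx -1745.3$)
$Y{\left(-11,T \right)} + v = - 11 \left(1 + 6^{2}\right) - \frac{5236}{3} = - 11 \left(1 + 36\right) - \frac{5236}{3} = \left(-11\right) 37 - \frac{5236}{3} = -407 - \frac{5236}{3} = - \frac{6457}{3}$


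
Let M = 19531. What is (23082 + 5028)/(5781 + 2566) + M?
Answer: 163053367/8347 ≈ 19534.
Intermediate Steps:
(23082 + 5028)/(5781 + 2566) + M = (23082 + 5028)/(5781 + 2566) + 19531 = 28110/8347 + 19531 = 163053367/8347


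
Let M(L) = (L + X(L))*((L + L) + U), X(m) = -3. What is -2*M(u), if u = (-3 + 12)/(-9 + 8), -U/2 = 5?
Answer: -672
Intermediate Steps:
U = -10 (U = -2*5 = -10)
u = -9 (u = 9/(-1) = 9*(-1) = -9)
M(L) = (-10 + 2*L)*(-3 + L) (M(L) = (L - 3)*((L + L) - 10) = (-3 + L)*(2*L - 10) = (-3 + L)*(-10 + 2*L) = (-10 + 2*L)*(-3 + L))
-2*M(u) = -2*(30 - 16*(-9) + 2*(-9)²) = -2*(30 + 144 + 2*81) = -2*(30 + 144 + 162) = -2*336 = -672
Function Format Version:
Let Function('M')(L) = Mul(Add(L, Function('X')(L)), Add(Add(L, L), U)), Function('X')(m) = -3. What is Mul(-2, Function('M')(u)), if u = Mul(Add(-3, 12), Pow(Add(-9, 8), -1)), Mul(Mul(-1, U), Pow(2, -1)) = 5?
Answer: -672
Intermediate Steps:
U = -10 (U = Mul(-2, 5) = -10)
u = -9 (u = Mul(9, Pow(-1, -1)) = Mul(9, -1) = -9)
Function('M')(L) = Mul(Add(-10, Mul(2, L)), Add(-3, L)) (Function('M')(L) = Mul(Add(L, -3), Add(Add(L, L), -10)) = Mul(Add(-3, L), Add(Mul(2, L), -10)) = Mul(Add(-3, L), Add(-10, Mul(2, L))) = Mul(Add(-10, Mul(2, L)), Add(-3, L)))
Mul(-2, Function('M')(u)) = Mul(-2, Add(30, Mul(-16, -9), Mul(2, Pow(-9, 2)))) = Mul(-2, Add(30, 144, Mul(2, 81))) = Mul(-2, Add(30, 144, 162)) = Mul(-2, 336) = -672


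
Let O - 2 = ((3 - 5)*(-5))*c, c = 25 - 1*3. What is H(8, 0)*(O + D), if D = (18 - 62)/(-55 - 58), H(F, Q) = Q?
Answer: 0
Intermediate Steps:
c = 22 (c = 25 - 3 = 22)
O = 222 (O = 2 + ((3 - 5)*(-5))*22 = 2 - 2*(-5)*22 = 2 + 10*22 = 2 + 220 = 222)
D = 44/113 (D = -44/(-113) = -44*(-1/113) = 44/113 ≈ 0.38938)
H(8, 0)*(O + D) = 0*(222 + 44/113) = 0*(25130/113) = 0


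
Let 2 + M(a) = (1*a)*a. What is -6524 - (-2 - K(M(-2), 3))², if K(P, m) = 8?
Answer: -6624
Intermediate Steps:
M(a) = -2 + a² (M(a) = -2 + (1*a)*a = -2 + a*a = -2 + a²)
-6524 - (-2 - K(M(-2), 3))² = -6524 - (-2 - 1*8)² = -6524 - (-2 - 8)² = -6524 - 1*(-10)² = -6524 - 1*100 = -6524 - 100 = -6624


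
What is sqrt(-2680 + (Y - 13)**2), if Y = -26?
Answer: I*sqrt(1159) ≈ 34.044*I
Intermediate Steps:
sqrt(-2680 + (Y - 13)**2) = sqrt(-2680 + (-26 - 13)**2) = sqrt(-2680 + (-39)**2) = sqrt(-2680 + 1521) = sqrt(-1159) = I*sqrt(1159)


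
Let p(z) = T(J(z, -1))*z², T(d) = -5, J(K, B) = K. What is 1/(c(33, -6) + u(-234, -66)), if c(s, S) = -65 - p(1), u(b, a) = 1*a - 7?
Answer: -1/133 ≈ -0.0075188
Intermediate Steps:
u(b, a) = -7 + a (u(b, a) = a - 7 = -7 + a)
p(z) = -5*z²
c(s, S) = -60 (c(s, S) = -65 - (-5)*1² = -65 - (-5) = -65 - 1*(-5) = -65 + 5 = -60)
1/(c(33, -6) + u(-234, -66)) = 1/(-60 + (-7 - 66)) = 1/(-60 - 73) = 1/(-133) = -1/133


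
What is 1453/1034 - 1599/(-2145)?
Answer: 11119/5170 ≈ 2.1507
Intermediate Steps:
1453/1034 - 1599/(-2145) = 1453*(1/1034) - 1599*(-1/2145) = 1453/1034 + 41/55 = 11119/5170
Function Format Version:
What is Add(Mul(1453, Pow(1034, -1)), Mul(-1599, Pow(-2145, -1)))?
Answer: Rational(11119, 5170) ≈ 2.1507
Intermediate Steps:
Add(Mul(1453, Pow(1034, -1)), Mul(-1599, Pow(-2145, -1))) = Add(Mul(1453, Rational(1, 1034)), Mul(-1599, Rational(-1, 2145))) = Add(Rational(1453, 1034), Rational(41, 55)) = Rational(11119, 5170)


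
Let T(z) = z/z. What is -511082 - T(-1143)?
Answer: -511083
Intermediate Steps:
T(z) = 1
-511082 - T(-1143) = -511082 - 1*1 = -511082 - 1 = -511083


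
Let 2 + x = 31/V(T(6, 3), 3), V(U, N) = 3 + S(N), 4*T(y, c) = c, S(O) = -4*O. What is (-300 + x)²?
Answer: 7557001/81 ≈ 93296.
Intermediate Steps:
T(y, c) = c/4
V(U, N) = 3 - 4*N
x = -49/9 (x = -2 + 31/(3 - 4*3) = -2 + 31/(3 - 12) = -2 + 31/(-9) = -2 - ⅑*31 = -2 - 31/9 = -49/9 ≈ -5.4444)
(-300 + x)² = (-300 - 49/9)² = (-2749/9)² = 7557001/81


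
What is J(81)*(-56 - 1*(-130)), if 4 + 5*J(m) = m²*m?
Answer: 39326338/5 ≈ 7.8653e+6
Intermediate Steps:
J(m) = -⅘ + m³/5 (J(m) = -⅘ + (m²*m)/5 = -⅘ + m³/5)
J(81)*(-56 - 1*(-130)) = (-⅘ + (⅕)*81³)*(-56 - 1*(-130)) = (-⅘ + (⅕)*531441)*(-56 + 130) = (-⅘ + 531441/5)*74 = (531437/5)*74 = 39326338/5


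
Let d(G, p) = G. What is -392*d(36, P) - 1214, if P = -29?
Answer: -15326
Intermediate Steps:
-392*d(36, P) - 1214 = -392*36 - 1214 = -14112 - 1214 = -15326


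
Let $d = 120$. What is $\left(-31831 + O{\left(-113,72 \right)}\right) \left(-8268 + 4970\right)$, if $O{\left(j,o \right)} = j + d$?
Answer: $104955552$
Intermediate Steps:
$O{\left(j,o \right)} = 120 + j$ ($O{\left(j,o \right)} = j + 120 = 120 + j$)
$\left(-31831 + O{\left(-113,72 \right)}\right) \left(-8268 + 4970\right) = \left(-31831 + \left(120 - 113\right)\right) \left(-8268 + 4970\right) = \left(-31831 + 7\right) \left(-3298\right) = \left(-31824\right) \left(-3298\right) = 104955552$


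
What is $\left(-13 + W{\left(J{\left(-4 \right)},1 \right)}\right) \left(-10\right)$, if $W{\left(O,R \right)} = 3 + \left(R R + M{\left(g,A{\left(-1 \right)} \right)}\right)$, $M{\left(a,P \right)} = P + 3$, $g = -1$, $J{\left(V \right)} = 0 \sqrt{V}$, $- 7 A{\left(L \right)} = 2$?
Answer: $\frac{440}{7} \approx 62.857$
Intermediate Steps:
$A{\left(L \right)} = - \frac{2}{7}$ ($A{\left(L \right)} = \left(- \frac{1}{7}\right) 2 = - \frac{2}{7}$)
$J{\left(V \right)} = 0$
$M{\left(a,P \right)} = 3 + P$
$W{\left(O,R \right)} = \frac{40}{7} + R^{2}$ ($W{\left(O,R \right)} = 3 + \left(R R + \left(3 - \frac{2}{7}\right)\right) = 3 + \left(R^{2} + \frac{19}{7}\right) = 3 + \left(\frac{19}{7} + R^{2}\right) = \frac{40}{7} + R^{2}$)
$\left(-13 + W{\left(J{\left(-4 \right)},1 \right)}\right) \left(-10\right) = \left(-13 + \left(\frac{40}{7} + 1^{2}\right)\right) \left(-10\right) = \left(-13 + \left(\frac{40}{7} + 1\right)\right) \left(-10\right) = \left(-13 + \frac{47}{7}\right) \left(-10\right) = \left(- \frac{44}{7}\right) \left(-10\right) = \frac{440}{7}$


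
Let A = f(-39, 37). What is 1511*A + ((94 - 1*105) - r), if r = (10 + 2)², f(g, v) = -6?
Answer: -9221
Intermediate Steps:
r = 144 (r = 12² = 144)
A = -6
1511*A + ((94 - 1*105) - r) = 1511*(-6) + ((94 - 1*105) - 1*144) = -9066 + ((94 - 105) - 144) = -9066 + (-11 - 144) = -9066 - 155 = -9221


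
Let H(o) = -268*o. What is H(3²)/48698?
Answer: -1206/24349 ≈ -0.049530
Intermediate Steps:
H(3²)/48698 = -268*3²/48698 = -268*9*(1/48698) = -2412*1/48698 = -1206/24349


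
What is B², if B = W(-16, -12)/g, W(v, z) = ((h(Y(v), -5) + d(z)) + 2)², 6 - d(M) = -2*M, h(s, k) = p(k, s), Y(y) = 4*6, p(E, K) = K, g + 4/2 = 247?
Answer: 4096/60025 ≈ 0.068238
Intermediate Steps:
g = 245 (g = -2 + 247 = 245)
Y(y) = 24
h(s, k) = s
d(M) = 6 + 2*M (d(M) = 6 - (-2)*M = 6 + 2*M)
W(v, z) = (32 + 2*z)² (W(v, z) = ((24 + (6 + 2*z)) + 2)² = ((30 + 2*z) + 2)² = (32 + 2*z)²)
B = 64/245 (B = (4*(16 - 12)²)/245 = (4*4²)*(1/245) = (4*16)*(1/245) = 64*(1/245) = 64/245 ≈ 0.26122)
B² = (64/245)² = 4096/60025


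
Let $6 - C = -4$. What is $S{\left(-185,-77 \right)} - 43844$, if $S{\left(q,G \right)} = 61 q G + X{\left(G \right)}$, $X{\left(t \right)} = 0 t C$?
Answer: $825101$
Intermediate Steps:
$C = 10$ ($C = 6 - -4 = 6 + 4 = 10$)
$X{\left(t \right)} = 0$ ($X{\left(t \right)} = 0 t 10 = 0 \cdot 10 = 0$)
$S{\left(q,G \right)} = 61 G q$ ($S{\left(q,G \right)} = 61 q G + 0 = 61 G q + 0 = 61 G q$)
$S{\left(-185,-77 \right)} - 43844 = 61 \left(-77\right) \left(-185\right) - 43844 = 868945 - 43844 = 825101$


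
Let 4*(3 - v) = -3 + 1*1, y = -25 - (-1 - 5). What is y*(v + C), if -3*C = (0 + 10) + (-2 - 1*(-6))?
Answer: 133/6 ≈ 22.167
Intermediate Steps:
C = -14/3 (C = -((0 + 10) + (-2 - 1*(-6)))/3 = -(10 + (-2 + 6))/3 = -(10 + 4)/3 = -1/3*14 = -14/3 ≈ -4.6667)
y = -19 (y = -25 - 1*(-6) = -25 + 6 = -19)
v = 7/2 (v = 3 - (-3 + 1*1)/4 = 3 - (-3 + 1)/4 = 3 - 1/4*(-2) = 3 + 1/2 = 7/2 ≈ 3.5000)
y*(v + C) = -19*(7/2 - 14/3) = -19*(-7/6) = 133/6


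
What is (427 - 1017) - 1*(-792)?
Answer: 202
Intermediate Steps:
(427 - 1017) - 1*(-792) = -590 + 792 = 202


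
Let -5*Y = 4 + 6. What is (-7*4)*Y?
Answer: 56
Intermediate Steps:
Y = -2 (Y = -(4 + 6)/5 = -⅕*10 = -2)
(-7*4)*Y = -7*4*(-2) = -28*(-2) = 56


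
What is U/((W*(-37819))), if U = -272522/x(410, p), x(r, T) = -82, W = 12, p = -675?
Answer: -136261/18606948 ≈ -0.0073231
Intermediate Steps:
U = 136261/41 (U = -272522/(-82) = -272522*(-1/82) = 136261/41 ≈ 3323.4)
U/((W*(-37819))) = 136261/(41*((12*(-37819)))) = (136261/41)/(-453828) = (136261/41)*(-1/453828) = -136261/18606948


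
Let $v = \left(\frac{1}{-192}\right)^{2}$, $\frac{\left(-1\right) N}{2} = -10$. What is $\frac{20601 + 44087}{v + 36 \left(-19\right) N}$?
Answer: $- \frac{2384658432}{504299519} \approx -4.7287$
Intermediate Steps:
$N = 20$ ($N = \left(-2\right) \left(-10\right) = 20$)
$v = \frac{1}{36864}$ ($v = \left(- \frac{1}{192}\right)^{2} = \frac{1}{36864} \approx 2.7127 \cdot 10^{-5}$)
$\frac{20601 + 44087}{v + 36 \left(-19\right) N} = \frac{20601 + 44087}{\frac{1}{36864} + 36 \left(-19\right) 20} = \frac{64688}{\frac{1}{36864} - 13680} = \frac{64688}{- \frac{504299519}{36864}} = 64688 \left(- \frac{36864}{504299519}\right) = - \frac{2384658432}{504299519}$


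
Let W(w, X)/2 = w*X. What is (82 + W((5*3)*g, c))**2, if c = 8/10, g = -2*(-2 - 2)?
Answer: 75076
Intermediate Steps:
g = 8 (g = -2*(-4) = 8)
c = 4/5 (c = 8*(1/10) = 4/5 ≈ 0.80000)
W(w, X) = 2*X*w (W(w, X) = 2*(w*X) = 2*(X*w) = 2*X*w)
(82 + W((5*3)*g, c))**2 = (82 + 2*(4/5)*((5*3)*8))**2 = (82 + 2*(4/5)*(15*8))**2 = (82 + 2*(4/5)*120)**2 = (82 + 192)**2 = 274**2 = 75076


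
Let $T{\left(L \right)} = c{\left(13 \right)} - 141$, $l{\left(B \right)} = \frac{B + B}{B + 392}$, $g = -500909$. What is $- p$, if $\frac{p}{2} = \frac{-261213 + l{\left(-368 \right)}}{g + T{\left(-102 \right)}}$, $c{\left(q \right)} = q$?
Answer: $- \frac{1567462}{1503111} \approx -1.0428$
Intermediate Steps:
$l{\left(B \right)} = \frac{2 B}{392 + B}$
$T{\left(L \right)} = -128$ ($T{\left(L \right)} = 13 - 141 = -128$)
$p = \frac{1567462}{1503111}$ ($p = 2 \frac{-261213 + 2 \left(-368\right) \frac{1}{392 - 368}}{-500909 - 128} = 2 \frac{-261213 + 2 \left(-368\right) \frac{1}{24}}{-501037} = 2 \left(-261213 + 2 \left(-368\right) \frac{1}{24}\right) \left(- \frac{1}{501037}\right) = 2 \left(-261213 - \frac{92}{3}\right) \left(- \frac{1}{501037}\right) = 2 \left(\left(- \frac{783731}{3}\right) \left(- \frac{1}{501037}\right)\right) = 2 \cdot \frac{783731}{1503111} = \frac{1567462}{1503111} \approx 1.0428$)
$- p = \left(-1\right) \frac{1567462}{1503111} = - \frac{1567462}{1503111}$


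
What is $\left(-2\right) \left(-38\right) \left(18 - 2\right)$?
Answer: $1216$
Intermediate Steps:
$\left(-2\right) \left(-38\right) \left(18 - 2\right) = 76 \left(18 - 2\right) = 76 \cdot 16 = 1216$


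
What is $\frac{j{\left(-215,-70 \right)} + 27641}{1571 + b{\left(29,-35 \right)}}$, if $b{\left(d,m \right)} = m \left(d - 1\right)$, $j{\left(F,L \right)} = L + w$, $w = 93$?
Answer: $\frac{27664}{591} \approx 46.809$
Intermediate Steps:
$j{\left(F,L \right)} = 93 + L$ ($j{\left(F,L \right)} = L + 93 = 93 + L$)
$b{\left(d,m \right)} = m \left(-1 + d\right)$
$\frac{j{\left(-215,-70 \right)} + 27641}{1571 + b{\left(29,-35 \right)}} = \frac{\left(93 - 70\right) + 27641}{1571 - 35 \left(-1 + 29\right)} = \frac{23 + 27641}{1571 - 980} = \frac{27664}{1571 - 980} = \frac{27664}{591}$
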